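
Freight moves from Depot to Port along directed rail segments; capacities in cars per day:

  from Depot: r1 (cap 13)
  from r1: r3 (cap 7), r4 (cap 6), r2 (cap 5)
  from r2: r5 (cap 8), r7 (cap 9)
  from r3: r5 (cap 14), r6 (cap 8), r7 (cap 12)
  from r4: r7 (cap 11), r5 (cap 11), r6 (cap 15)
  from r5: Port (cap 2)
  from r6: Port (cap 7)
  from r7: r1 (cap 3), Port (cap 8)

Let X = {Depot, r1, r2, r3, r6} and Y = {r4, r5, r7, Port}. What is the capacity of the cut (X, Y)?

56

Edges leaving {Depot, r1, r2, r3, r6}: r1→r4 (6), r2→r5 (8), r2→r7 (9), r3→r5 (14), r3→r7 (12), r6→Port (7).
Cut capacity = 6 + 8 + 9 + 14 + 12 + 7 = 56.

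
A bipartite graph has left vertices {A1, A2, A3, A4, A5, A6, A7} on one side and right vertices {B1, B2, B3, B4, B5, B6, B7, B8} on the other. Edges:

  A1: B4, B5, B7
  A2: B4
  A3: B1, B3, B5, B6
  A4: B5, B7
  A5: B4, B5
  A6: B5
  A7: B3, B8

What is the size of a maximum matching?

5

Unit-capacity flow: source→left, listed edges, right→sink; max matching = max flow.
Augmenting path A1→B4 (+1); matched 1.
Augmenting path A3→B1 (+1); matched 2.
Augmenting path A4→B5 (+1); matched 3.
Augmenting path A7→B3 (+1); matched 4.
Augmenting path A2→B4→A1→B7 (+1); matched 5.
No augmenting path remains; maximum matching = 5.
König certificate: {A3, A7, B4, B5, B7} is a vertex cover of size 5 (every listed pair touches it), so no matching can be larger.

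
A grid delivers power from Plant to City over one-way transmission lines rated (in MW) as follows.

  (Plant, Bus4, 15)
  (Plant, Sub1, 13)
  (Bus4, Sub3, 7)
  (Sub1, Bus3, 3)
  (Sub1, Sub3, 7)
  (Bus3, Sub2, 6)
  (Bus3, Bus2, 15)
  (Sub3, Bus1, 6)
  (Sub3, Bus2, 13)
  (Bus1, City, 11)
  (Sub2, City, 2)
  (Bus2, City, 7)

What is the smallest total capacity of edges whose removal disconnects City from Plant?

15

Augment Plant→Bus4→Sub3→Bus1→City: bottleneck 6, flow now 6.
Augment Plant→Bus4→Sub3→Bus2→City: bottleneck 1, flow now 7.
Augment Plant→Sub1→Bus3→Sub2→City: bottleneck 2, flow now 9.
Augment Plant→Sub1→Bus3→Bus2→City: bottleneck 1, flow now 10.
Augment Plant→Sub1→Sub3→Bus2→City: bottleneck 5, flow now 15.
No augmenting path remains; maximum flow = 15.
By max-flow min-cut, the minimum cut capacity equals the max flow.
In the residual graph, reachable from Plant: {Plant, Bus4, Sub1, Bus3, Sub3, Sub2, Bus2}.
Min-cut edges: Sub3→Bus1 (6), Sub2→City (2), Bus2→City (7); capacity 6 + 2 + 7 = 15.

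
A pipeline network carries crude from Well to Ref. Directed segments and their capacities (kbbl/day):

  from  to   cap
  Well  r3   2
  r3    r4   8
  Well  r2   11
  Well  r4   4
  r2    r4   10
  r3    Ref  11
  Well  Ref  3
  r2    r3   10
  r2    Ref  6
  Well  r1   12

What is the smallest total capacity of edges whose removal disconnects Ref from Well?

16

Augment Well→Ref: bottleneck 3, flow now 3.
Augment Well→r2→Ref: bottleneck 6, flow now 9.
Augment Well→r3→Ref: bottleneck 2, flow now 11.
Augment Well→r2→r3→Ref: bottleneck 5, flow now 16.
No augmenting path remains; maximum flow = 16.
By max-flow min-cut, the minimum cut capacity equals the max flow.
In the residual graph, reachable from Well: {Well, r1, r4}.
Min-cut edges: Well→r2 (11), Well→r3 (2), Well→Ref (3); capacity 11 + 2 + 3 = 16.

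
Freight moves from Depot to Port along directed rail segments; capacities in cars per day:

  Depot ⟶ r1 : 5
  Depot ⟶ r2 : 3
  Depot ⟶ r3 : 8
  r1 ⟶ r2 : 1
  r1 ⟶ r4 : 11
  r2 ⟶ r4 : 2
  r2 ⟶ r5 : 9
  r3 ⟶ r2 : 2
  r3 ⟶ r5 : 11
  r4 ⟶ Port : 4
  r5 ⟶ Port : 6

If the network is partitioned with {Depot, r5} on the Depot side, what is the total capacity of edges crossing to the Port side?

22

Edges leaving {Depot, r5}: Depot→r1 (5), Depot→r2 (3), Depot→r3 (8), r5→Port (6).
Cut capacity = 5 + 3 + 8 + 6 = 22.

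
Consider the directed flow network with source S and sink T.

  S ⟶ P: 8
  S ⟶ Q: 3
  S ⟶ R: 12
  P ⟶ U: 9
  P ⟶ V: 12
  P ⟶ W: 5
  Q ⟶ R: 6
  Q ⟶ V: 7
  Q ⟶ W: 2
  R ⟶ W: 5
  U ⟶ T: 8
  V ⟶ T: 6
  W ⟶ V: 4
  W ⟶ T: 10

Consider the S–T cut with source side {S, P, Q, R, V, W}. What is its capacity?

Edges leaving {S, P, Q, R, V, W}: P→U (9), V→T (6), W→T (10).
Cut capacity = 9 + 6 + 10 = 25.

25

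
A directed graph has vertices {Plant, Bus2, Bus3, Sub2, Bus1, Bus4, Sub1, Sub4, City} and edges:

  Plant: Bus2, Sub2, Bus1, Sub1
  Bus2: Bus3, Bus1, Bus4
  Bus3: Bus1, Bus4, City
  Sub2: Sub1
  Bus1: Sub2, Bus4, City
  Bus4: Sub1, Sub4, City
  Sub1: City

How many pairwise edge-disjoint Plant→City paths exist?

Assign every edge capacity 1; by Menger, the answer equals the max flow.
Path Plant→Bus1→City (+1); total 1.
Path Plant→Sub1→City (+1); total 2.
Path Plant→Bus2→Bus3→City (+1); total 3.
No residual Plant→City path; max flow = 3.
Certifying cut of size 3: {Plant→Bus1, Plant→Bus2, Sub1→City}.

3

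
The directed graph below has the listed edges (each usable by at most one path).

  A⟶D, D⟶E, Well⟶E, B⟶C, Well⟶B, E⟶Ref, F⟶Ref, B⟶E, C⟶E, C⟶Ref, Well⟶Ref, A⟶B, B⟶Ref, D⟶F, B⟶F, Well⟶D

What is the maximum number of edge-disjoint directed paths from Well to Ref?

4

Assign every edge capacity 1; by Menger, the answer equals the max flow.
Path Well→Ref (+1); total 1.
Path Well→B→Ref (+1); total 2.
Path Well→E→Ref (+1); total 3.
Path Well→D→F→Ref (+1); total 4.
No residual Well→Ref path; max flow = 4.
Certifying cut of size 4: {Well→B, Well→D, Well→E, Well→Ref}.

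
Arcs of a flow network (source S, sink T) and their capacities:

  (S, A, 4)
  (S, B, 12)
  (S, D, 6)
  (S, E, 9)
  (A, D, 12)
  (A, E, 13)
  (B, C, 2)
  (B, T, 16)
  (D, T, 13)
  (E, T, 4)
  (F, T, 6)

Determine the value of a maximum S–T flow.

Augment S→B→T: bottleneck 12, flow now 12.
Augment S→D→T: bottleneck 6, flow now 18.
Augment S→E→T: bottleneck 4, flow now 22.
Augment S→A→D→T: bottleneck 4, flow now 26.
No augmenting path remains; maximum flow = 26.
In the residual graph, reachable from S: {S, E}.
Min-cut edges: S→A (4), S→B (12), S→D (6), E→T (4); capacity 4 + 12 + 6 + 4 = 26.
This cut is saturated, so no flow can exceed 26.

26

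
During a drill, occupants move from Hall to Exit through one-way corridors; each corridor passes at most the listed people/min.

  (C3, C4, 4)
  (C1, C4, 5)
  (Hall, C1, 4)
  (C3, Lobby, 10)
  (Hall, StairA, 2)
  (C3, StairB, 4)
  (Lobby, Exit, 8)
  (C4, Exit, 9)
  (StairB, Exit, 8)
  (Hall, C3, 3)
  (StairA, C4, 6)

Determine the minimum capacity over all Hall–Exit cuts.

9

Augment Hall→C3→C4→Exit: bottleneck 3, flow now 3.
Augment Hall→C1→C4→Exit: bottleneck 4, flow now 7.
Augment Hall→StairA→C4→Exit: bottleneck 2, flow now 9.
No augmenting path remains; maximum flow = 9.
By max-flow min-cut, the minimum cut capacity equals the max flow.
In the residual graph, reachable from Hall: {Hall}.
Min-cut edges: Hall→C3 (3), Hall→C1 (4), Hall→StairA (2); capacity 3 + 4 + 2 = 9.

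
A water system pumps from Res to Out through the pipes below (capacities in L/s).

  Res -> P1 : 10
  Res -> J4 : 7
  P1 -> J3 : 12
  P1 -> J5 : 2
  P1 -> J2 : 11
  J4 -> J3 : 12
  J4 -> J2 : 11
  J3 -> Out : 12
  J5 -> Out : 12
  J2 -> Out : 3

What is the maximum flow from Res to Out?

17

Augment Res→P1→J3→Out: bottleneck 10, flow now 10.
Augment Res→J4→J3→Out: bottleneck 2, flow now 12.
Augment Res→J4→J2→Out: bottleneck 3, flow now 15.
Augment Res→J4→J3→P1→J5→Out: bottleneck 2, flow now 17. (uses reverse residual edge)
No augmenting path remains; maximum flow = 17.
In the residual graph, reachable from Res: {Res}.
Min-cut edges: Res→P1 (10), Res→J4 (7); capacity 10 + 7 = 17.
This cut is saturated, so no flow can exceed 17.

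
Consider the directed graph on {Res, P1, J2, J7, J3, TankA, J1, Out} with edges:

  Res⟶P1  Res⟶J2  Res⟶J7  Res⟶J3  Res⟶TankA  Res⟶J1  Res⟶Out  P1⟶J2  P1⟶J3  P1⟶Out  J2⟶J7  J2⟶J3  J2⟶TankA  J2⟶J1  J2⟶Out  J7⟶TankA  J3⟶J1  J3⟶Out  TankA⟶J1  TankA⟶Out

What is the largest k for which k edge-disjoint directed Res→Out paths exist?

5

Assign every edge capacity 1; by Menger, the answer equals the max flow.
Path Res→Out (+1); total 1.
Path Res→P1→Out (+1); total 2.
Path Res→J2→Out (+1); total 3.
Path Res→J3→Out (+1); total 4.
Path Res→TankA→Out (+1); total 5.
No residual Res→Out path; max flow = 5.
Certifying cut of size 5: {Res→J2, Res→J3, Res→Out, Res→P1, TankA→Out}.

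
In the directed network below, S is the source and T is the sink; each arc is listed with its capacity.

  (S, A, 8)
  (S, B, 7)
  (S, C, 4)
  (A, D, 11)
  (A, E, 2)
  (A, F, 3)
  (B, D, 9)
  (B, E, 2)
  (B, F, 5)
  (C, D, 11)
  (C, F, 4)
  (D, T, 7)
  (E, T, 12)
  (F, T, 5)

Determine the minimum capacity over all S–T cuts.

16

Augment S→A→D→T: bottleneck 7, flow now 7.
Augment S→A→E→T: bottleneck 1, flow now 8.
Augment S→B→E→T: bottleneck 2, flow now 10.
Augment S→B→F→T: bottleneck 5, flow now 15.
Augment S→C→D→A→E→T: bottleneck 1, flow now 16. (uses reverse residual edge)
No augmenting path remains; maximum flow = 16.
By max-flow min-cut, the minimum cut capacity equals the max flow.
In the residual graph, reachable from S: {S, A, B, C, D, F}.
Min-cut edges: A→E (2), B→E (2), D→T (7), F→T (5); capacity 2 + 2 + 7 + 5 = 16.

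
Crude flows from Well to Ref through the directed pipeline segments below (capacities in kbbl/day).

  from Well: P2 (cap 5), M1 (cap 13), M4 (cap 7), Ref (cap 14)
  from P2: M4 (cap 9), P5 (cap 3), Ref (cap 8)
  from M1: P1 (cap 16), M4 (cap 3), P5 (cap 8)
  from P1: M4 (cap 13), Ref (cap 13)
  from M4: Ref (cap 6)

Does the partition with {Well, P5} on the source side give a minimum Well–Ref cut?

Given cut capacity: 5 + 13 + 7 + 14 = 39.
Augment Well→Ref: bottleneck 14, flow now 14.
Augment Well→P2→Ref: bottleneck 5, flow now 19.
Augment Well→M4→Ref: bottleneck 6, flow now 25.
Augment Well→M1→P1→Ref: bottleneck 13, flow now 38.
No augmenting path remains; maximum flow = 38.
In the residual graph, reachable from Well: {Well, M4}.
Min-cut edges: Well→P2 (5), Well→M1 (13), Well→Ref (14), M4→Ref (6); capacity 5 + 13 + 14 + 6 = 38.
Cut capacity 39 exceeds the max flow 38, so it is not minimum.

No — its capacity is 39, but the minimum cut has capacity 38.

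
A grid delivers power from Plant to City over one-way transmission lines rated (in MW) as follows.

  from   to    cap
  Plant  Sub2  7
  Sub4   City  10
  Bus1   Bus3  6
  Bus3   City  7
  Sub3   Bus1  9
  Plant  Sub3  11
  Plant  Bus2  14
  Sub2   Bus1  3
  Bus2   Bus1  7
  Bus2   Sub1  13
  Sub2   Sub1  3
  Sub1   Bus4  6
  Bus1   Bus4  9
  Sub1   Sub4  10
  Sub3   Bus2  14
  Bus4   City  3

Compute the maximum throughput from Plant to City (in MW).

19

Augment Plant→Bus2→Bus1→Bus3→City: bottleneck 6, flow now 6.
Augment Plant→Bus2→Bus1→Bus4→City: bottleneck 1, flow now 7.
Augment Plant→Bus2→Sub1→Sub4→City: bottleneck 7, flow now 14.
Augment Plant→Sub2→Bus1→Bus4→City: bottleneck 2, flow now 16.
Augment Plant→Sub2→Sub1→Sub4→City: bottleneck 3, flow now 19.
No augmenting path remains; maximum flow = 19.
In the residual graph, reachable from Plant: {Plant, Bus2, Sub2, Sub3, Bus1, Sub1, Bus4}.
Min-cut edges: Bus1→Bus3 (6), Sub1→Sub4 (10), Bus4→City (3); capacity 6 + 10 + 3 = 19.
This cut is saturated, so no flow can exceed 19.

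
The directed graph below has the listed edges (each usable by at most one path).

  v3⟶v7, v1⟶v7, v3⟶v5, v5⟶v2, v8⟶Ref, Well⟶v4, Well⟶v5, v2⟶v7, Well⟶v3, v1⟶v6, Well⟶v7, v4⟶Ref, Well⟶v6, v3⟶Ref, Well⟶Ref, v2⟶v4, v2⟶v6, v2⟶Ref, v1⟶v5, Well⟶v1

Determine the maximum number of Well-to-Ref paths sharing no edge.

Assign every edge capacity 1; by Menger, the answer equals the max flow.
Path Well→Ref (+1); total 1.
Path Well→v3→Ref (+1); total 2.
Path Well→v4→Ref (+1); total 3.
Path Well→v5→v2→Ref (+1); total 4.
No residual Well→Ref path; max flow = 4.
Certifying cut of size 4: {Well→Ref, Well→v3, Well→v4, v5→v2}.

4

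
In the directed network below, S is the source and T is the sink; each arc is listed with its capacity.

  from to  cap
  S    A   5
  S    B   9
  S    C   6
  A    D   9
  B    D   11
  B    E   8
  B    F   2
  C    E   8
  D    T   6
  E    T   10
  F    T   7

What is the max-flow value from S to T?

Augment S→A→D→T: bottleneck 5, flow now 5.
Augment S→B→D→T: bottleneck 1, flow now 6.
Augment S→B→E→T: bottleneck 8, flow now 14.
Augment S→C→E→T: bottleneck 2, flow now 16.
Augment S→C→E→B→F→T: bottleneck 2, flow now 18. (uses reverse residual edge)
No augmenting path remains; maximum flow = 18.
In the residual graph, reachable from S: {S, A, B, C, D, E}.
Min-cut edges: B→F (2), D→T (6), E→T (10); capacity 2 + 6 + 10 = 18.
This cut is saturated, so no flow can exceed 18.

18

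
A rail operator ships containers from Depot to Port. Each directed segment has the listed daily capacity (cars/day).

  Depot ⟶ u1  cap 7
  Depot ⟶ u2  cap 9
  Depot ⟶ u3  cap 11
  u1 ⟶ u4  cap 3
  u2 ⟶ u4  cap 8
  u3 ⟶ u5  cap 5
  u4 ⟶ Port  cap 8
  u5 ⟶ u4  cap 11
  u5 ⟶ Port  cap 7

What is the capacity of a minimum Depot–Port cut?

Augment Depot→u1→u4→Port: bottleneck 3, flow now 3.
Augment Depot→u2→u4→Port: bottleneck 5, flow now 8.
Augment Depot→u3→u5→Port: bottleneck 5, flow now 13.
No augmenting path remains; maximum flow = 13.
By max-flow min-cut, the minimum cut capacity equals the max flow.
In the residual graph, reachable from Depot: {Depot, u1, u2, u3, u4}.
Min-cut edges: u3→u5 (5), u4→Port (8); capacity 5 + 8 = 13.

13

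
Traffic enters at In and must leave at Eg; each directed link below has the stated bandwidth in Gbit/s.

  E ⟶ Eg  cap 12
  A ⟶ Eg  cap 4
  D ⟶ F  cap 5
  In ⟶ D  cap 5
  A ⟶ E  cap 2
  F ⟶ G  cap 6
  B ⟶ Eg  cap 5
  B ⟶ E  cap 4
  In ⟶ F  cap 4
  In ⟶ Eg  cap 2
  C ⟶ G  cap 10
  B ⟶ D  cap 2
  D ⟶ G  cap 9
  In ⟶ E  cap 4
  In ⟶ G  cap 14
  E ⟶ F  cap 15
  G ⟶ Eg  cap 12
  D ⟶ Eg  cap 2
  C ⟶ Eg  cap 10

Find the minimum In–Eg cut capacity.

Augment In→Eg: bottleneck 2, flow now 2.
Augment In→D→Eg: bottleneck 2, flow now 4.
Augment In→E→Eg: bottleneck 4, flow now 8.
Augment In→G→Eg: bottleneck 12, flow now 20.
No augmenting path remains; maximum flow = 20.
By max-flow min-cut, the minimum cut capacity equals the max flow.
In the residual graph, reachable from In: {In, D, F, G}.
Min-cut edges: In→E (4), In→Eg (2), D→Eg (2), G→Eg (12); capacity 4 + 2 + 2 + 12 = 20.

20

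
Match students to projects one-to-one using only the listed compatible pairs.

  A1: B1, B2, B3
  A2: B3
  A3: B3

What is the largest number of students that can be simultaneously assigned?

2

Unit-capacity flow: source→left, listed edges, right→sink; max matching = max flow.
Augmenting path A1→B1 (+1); matched 1.
Augmenting path A2→B3 (+1); matched 2.
No augmenting path remains; maximum matching = 2.
König certificate: {A1, B3} is a vertex cover of size 2 (every listed pair touches it), so no matching can be larger.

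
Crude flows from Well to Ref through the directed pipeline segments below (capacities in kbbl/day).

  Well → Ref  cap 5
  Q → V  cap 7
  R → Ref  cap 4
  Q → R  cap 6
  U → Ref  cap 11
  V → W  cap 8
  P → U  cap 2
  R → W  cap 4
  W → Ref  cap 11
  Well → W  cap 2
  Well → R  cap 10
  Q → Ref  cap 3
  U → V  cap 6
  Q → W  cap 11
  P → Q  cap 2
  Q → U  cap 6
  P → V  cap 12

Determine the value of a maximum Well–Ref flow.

15

Augment Well→Ref: bottleneck 5, flow now 5.
Augment Well→R→Ref: bottleneck 4, flow now 9.
Augment Well→W→Ref: bottleneck 2, flow now 11.
Augment Well→R→W→Ref: bottleneck 4, flow now 15.
No augmenting path remains; maximum flow = 15.
In the residual graph, reachable from Well: {Well, R}.
Min-cut edges: Well→W (2), Well→Ref (5), R→W (4), R→Ref (4); capacity 2 + 5 + 4 + 4 = 15.
This cut is saturated, so no flow can exceed 15.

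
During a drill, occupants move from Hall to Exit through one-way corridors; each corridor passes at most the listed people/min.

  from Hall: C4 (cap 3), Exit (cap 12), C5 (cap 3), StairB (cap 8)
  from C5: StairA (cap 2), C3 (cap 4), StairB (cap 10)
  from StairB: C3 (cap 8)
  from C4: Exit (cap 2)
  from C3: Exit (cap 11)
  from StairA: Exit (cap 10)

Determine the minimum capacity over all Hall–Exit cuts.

Augment Hall→Exit: bottleneck 12, flow now 12.
Augment Hall→C4→Exit: bottleneck 2, flow now 14.
Augment Hall→C5→C3→Exit: bottleneck 3, flow now 17.
Augment Hall→StairB→C3→Exit: bottleneck 8, flow now 25.
No augmenting path remains; maximum flow = 25.
By max-flow min-cut, the minimum cut capacity equals the max flow.
In the residual graph, reachable from Hall: {Hall, C4}.
Min-cut edges: Hall→C5 (3), Hall→StairB (8), Hall→Exit (12), C4→Exit (2); capacity 3 + 8 + 12 + 2 = 25.

25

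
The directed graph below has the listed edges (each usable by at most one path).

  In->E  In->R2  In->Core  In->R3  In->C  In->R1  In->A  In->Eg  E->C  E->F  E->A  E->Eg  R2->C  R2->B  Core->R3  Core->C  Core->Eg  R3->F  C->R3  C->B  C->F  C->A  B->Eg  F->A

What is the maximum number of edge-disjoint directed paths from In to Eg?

4

Assign every edge capacity 1; by Menger, the answer equals the max flow.
Path In→Eg (+1); total 1.
Path In→E→Eg (+1); total 2.
Path In→Core→Eg (+1); total 3.
Path In→R2→B→Eg (+1); total 4.
No residual In→Eg path; max flow = 4.
Certifying cut of size 4: {B→Eg, In→Core, In→E, In→Eg}.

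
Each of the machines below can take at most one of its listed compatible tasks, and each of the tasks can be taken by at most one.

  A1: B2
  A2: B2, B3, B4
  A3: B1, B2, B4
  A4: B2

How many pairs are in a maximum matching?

Unit-capacity flow: source→left, listed edges, right→sink; max matching = max flow.
Augmenting path A1→B2 (+1); matched 1.
Augmenting path A2→B3 (+1); matched 2.
Augmenting path A3→B1 (+1); matched 3.
No augmenting path remains; maximum matching = 3.
König certificate: {A2, A3, B2} is a vertex cover of size 3 (every listed pair touches it), so no matching can be larger.

3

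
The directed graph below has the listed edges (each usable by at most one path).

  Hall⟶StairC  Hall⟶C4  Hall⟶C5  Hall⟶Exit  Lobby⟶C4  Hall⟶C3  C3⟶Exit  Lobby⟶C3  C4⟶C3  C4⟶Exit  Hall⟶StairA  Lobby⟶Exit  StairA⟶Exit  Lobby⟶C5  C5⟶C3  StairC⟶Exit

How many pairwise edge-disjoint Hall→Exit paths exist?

Assign every edge capacity 1; by Menger, the answer equals the max flow.
Path Hall→Exit (+1); total 1.
Path Hall→C4→Exit (+1); total 2.
Path Hall→C3→Exit (+1); total 3.
Path Hall→StairC→Exit (+1); total 4.
Path Hall→StairA→Exit (+1); total 5.
No residual Hall→Exit path; max flow = 5.
Certifying cut of size 5: {C3→Exit, Hall→C4, Hall→Exit, Hall→StairA, Hall→StairC}.

5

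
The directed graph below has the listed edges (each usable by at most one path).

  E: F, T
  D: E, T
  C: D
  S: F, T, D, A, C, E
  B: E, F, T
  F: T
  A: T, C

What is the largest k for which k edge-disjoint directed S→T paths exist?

5

Assign every edge capacity 1; by Menger, the answer equals the max flow.
Path S→T (+1); total 1.
Path S→A→T (+1); total 2.
Path S→D→T (+1); total 3.
Path S→E→T (+1); total 4.
Path S→F→T (+1); total 5.
No residual S→T path; max flow = 5.
Certifying cut of size 5: {D→T, E→T, F→T, S→A, S→T}.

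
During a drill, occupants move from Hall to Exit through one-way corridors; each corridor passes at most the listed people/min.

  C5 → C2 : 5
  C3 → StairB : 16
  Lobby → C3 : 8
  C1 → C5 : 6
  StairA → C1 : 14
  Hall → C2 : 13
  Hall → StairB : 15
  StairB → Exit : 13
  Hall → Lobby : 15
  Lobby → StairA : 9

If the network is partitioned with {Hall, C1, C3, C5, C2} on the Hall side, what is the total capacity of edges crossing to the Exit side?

Edges leaving {Hall, C1, C3, C5, C2}: Hall→Lobby (15), Hall→StairB (15), C3→StairB (16).
Cut capacity = 15 + 15 + 16 = 46.

46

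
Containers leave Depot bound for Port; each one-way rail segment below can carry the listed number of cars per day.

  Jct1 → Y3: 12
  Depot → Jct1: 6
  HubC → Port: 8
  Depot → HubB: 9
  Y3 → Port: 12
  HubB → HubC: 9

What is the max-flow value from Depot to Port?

Augment Depot→HubB→HubC→Port: bottleneck 8, flow now 8.
Augment Depot→Jct1→Y3→Port: bottleneck 6, flow now 14.
No augmenting path remains; maximum flow = 14.
In the residual graph, reachable from Depot: {Depot, HubB, HubC}.
Min-cut edges: Depot→Jct1 (6), HubC→Port (8); capacity 6 + 8 = 14.
This cut is saturated, so no flow can exceed 14.

14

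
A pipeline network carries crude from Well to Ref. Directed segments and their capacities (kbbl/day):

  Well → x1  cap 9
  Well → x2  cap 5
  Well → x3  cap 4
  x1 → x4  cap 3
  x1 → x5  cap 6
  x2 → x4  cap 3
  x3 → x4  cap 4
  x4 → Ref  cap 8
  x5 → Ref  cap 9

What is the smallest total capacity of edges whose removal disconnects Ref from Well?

Augment Well→x1→x4→Ref: bottleneck 3, flow now 3.
Augment Well→x1→x5→Ref: bottleneck 6, flow now 9.
Augment Well→x2→x4→Ref: bottleneck 3, flow now 12.
Augment Well→x3→x4→Ref: bottleneck 2, flow now 14.
No augmenting path remains; maximum flow = 14.
By max-flow min-cut, the minimum cut capacity equals the max flow.
In the residual graph, reachable from Well: {Well, x1, x2, x3, x4}.
Min-cut edges: x1→x5 (6), x4→Ref (8); capacity 6 + 8 = 14.

14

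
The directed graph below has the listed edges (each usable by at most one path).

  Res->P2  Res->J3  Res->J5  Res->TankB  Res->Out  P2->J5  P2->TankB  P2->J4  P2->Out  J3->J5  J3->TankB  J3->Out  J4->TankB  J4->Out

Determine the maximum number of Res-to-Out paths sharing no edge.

3

Assign every edge capacity 1; by Menger, the answer equals the max flow.
Path Res→Out (+1); total 1.
Path Res→P2→Out (+1); total 2.
Path Res→J3→Out (+1); total 3.
No residual Res→Out path; max flow = 3.
Certifying cut of size 3: {Res→J3, Res→Out, Res→P2}.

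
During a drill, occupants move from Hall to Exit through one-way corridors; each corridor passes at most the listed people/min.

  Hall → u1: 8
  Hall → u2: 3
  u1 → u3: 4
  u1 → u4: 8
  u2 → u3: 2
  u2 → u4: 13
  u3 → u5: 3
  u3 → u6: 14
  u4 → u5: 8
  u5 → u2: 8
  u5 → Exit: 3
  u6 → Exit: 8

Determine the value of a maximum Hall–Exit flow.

9

Augment Hall→u1→u3→u5→Exit: bottleneck 3, flow now 3.
Augment Hall→u1→u3→u6→Exit: bottleneck 1, flow now 4.
Augment Hall→u2→u3→u6→Exit: bottleneck 2, flow now 6.
Augment Hall→u1→u4→u5→u3→u6→Exit: bottleneck 3, flow now 9. (uses reverse residual edge)
No augmenting path remains; maximum flow = 9.
In the residual graph, reachable from Hall: {Hall, u1, u2, u4, u5}.
Min-cut edges: u1→u3 (4), u2→u3 (2), u5→Exit (3); capacity 4 + 2 + 3 = 9.
This cut is saturated, so no flow can exceed 9.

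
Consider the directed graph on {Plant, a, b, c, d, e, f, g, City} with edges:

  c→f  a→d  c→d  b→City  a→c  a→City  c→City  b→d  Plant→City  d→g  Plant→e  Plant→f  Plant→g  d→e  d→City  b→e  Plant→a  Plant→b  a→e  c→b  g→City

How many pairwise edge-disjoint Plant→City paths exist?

Assign every edge capacity 1; by Menger, the answer equals the max flow.
Path Plant→City (+1); total 1.
Path Plant→a→City (+1); total 2.
Path Plant→b→City (+1); total 3.
Path Plant→g→City (+1); total 4.
No residual Plant→City path; max flow = 4.
Certifying cut of size 4: {Plant→City, Plant→a, Plant→b, Plant→g}.

4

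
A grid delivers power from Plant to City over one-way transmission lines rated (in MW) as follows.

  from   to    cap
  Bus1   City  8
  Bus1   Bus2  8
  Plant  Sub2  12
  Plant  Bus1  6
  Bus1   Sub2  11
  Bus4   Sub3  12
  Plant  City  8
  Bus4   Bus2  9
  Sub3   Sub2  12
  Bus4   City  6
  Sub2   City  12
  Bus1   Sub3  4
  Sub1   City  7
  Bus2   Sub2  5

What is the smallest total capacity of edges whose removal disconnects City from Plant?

26

Augment Plant→City: bottleneck 8, flow now 8.
Augment Plant→Bus1→City: bottleneck 6, flow now 14.
Augment Plant→Sub2→City: bottleneck 12, flow now 26.
No augmenting path remains; maximum flow = 26.
By max-flow min-cut, the minimum cut capacity equals the max flow.
In the residual graph, reachable from Plant: {Plant}.
Min-cut edges: Plant→Bus1 (6), Plant→Sub2 (12), Plant→City (8); capacity 6 + 12 + 8 = 26.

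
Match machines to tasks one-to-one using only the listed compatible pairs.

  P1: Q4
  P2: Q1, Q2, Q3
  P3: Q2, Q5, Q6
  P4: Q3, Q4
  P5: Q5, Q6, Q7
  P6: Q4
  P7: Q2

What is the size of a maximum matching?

6

Unit-capacity flow: source→left, listed edges, right→sink; max matching = max flow.
Augmenting path P1→Q4 (+1); matched 1.
Augmenting path P2→Q1 (+1); matched 2.
Augmenting path P3→Q2 (+1); matched 3.
Augmenting path P4→Q3 (+1); matched 4.
Augmenting path P5→Q5 (+1); matched 5.
Augmenting path P7→Q2→P3→Q6 (+1); matched 6.
No augmenting path remains; maximum matching = 6.
König certificate: {P2, P3, P4, P5, P7, Q4} is a vertex cover of size 6 (every listed pair touches it), so no matching can be larger.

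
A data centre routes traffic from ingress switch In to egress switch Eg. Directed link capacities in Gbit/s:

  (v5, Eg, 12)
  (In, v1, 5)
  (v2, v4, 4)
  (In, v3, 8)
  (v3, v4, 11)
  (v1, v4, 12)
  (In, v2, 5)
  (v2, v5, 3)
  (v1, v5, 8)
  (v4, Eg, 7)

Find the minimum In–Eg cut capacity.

15

Augment In→v1→v4→Eg: bottleneck 5, flow now 5.
Augment In→v2→v4→Eg: bottleneck 2, flow now 7.
Augment In→v2→v5→Eg: bottleneck 3, flow now 10.
Augment In→v3→v4→v1→v5→Eg: bottleneck 5, flow now 15. (uses reverse residual edge)
No augmenting path remains; maximum flow = 15.
By max-flow min-cut, the minimum cut capacity equals the max flow.
In the residual graph, reachable from In: {In, v2, v3, v4}.
Min-cut edges: In→v1 (5), v2→v5 (3), v4→Eg (7); capacity 5 + 3 + 7 = 15.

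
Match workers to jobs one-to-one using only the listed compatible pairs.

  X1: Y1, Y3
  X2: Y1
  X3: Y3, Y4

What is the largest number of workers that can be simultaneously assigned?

3

Unit-capacity flow: source→left, listed edges, right→sink; max matching = max flow.
Augmenting path X1→Y1 (+1); matched 1.
Augmenting path X3→Y3 (+1); matched 2.
Augmenting path X2→Y1→X1→Y3→X3→Y4 (+1); matched 3.
No augmenting path remains; maximum matching = 3.
König certificate: {X1, X2, X3} is a vertex cover of size 3 (every listed pair touches it), so no matching can be larger.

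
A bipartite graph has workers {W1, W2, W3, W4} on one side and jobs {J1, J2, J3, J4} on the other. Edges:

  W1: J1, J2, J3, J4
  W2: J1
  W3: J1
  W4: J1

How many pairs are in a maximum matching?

Unit-capacity flow: source→left, listed edges, right→sink; max matching = max flow.
Augmenting path W1→J1 (+1); matched 1.
Augmenting path W2→J1→W1→J2 (+1); matched 2.
No augmenting path remains; maximum matching = 2.
König certificate: {W1, J1} is a vertex cover of size 2 (every listed pair touches it), so no matching can be larger.

2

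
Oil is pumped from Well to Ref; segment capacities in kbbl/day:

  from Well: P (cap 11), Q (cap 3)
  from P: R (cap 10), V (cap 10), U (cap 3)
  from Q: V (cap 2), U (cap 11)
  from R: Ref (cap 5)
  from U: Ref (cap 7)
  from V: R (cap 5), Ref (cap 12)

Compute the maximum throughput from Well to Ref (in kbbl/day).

Augment Well→P→R→Ref: bottleneck 5, flow now 5.
Augment Well→P→U→Ref: bottleneck 3, flow now 8.
Augment Well→P→V→Ref: bottleneck 3, flow now 11.
Augment Well→Q→U→Ref: bottleneck 3, flow now 14.
No augmenting path remains; maximum flow = 14.
In the residual graph, reachable from Well: {Well}.
Min-cut edges: Well→P (11), Well→Q (3); capacity 11 + 3 = 14.
This cut is saturated, so no flow can exceed 14.

14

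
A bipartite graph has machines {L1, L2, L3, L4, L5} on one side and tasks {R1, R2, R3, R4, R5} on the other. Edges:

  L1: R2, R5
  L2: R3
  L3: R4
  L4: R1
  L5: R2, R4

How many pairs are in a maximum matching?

Unit-capacity flow: source→left, listed edges, right→sink; max matching = max flow.
Augmenting path L1→R2 (+1); matched 1.
Augmenting path L2→R3 (+1); matched 2.
Augmenting path L3→R4 (+1); matched 3.
Augmenting path L4→R1 (+1); matched 4.
Augmenting path L5→R2→L1→R5 (+1); matched 5.
No augmenting path remains; maximum matching = 5.
König certificate: {L1, L2, L3, L4, L5} is a vertex cover of size 5 (every listed pair touches it), so no matching can be larger.

5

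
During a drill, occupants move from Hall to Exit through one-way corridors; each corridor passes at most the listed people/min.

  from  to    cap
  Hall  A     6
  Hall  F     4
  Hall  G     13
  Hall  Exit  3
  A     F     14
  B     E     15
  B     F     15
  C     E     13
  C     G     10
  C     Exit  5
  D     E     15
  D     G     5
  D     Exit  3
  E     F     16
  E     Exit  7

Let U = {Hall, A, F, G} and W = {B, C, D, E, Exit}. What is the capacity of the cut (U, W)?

3

Edges leaving {Hall, A, F, G}: Hall→Exit (3).
Cut capacity = 3 = 3.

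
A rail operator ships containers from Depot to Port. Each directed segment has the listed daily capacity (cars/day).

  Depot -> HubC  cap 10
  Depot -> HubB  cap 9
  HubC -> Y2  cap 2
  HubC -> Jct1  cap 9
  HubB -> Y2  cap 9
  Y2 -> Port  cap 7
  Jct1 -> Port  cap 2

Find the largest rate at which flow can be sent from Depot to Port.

9

Augment Depot→HubC→Y2→Port: bottleneck 2, flow now 2.
Augment Depot→HubC→Jct1→Port: bottleneck 2, flow now 4.
Augment Depot→HubB→Y2→Port: bottleneck 5, flow now 9.
No augmenting path remains; maximum flow = 9.
In the residual graph, reachable from Depot: {Depot, HubC, HubB, Y2, Jct1}.
Min-cut edges: Y2→Port (7), Jct1→Port (2); capacity 7 + 2 = 9.
This cut is saturated, so no flow can exceed 9.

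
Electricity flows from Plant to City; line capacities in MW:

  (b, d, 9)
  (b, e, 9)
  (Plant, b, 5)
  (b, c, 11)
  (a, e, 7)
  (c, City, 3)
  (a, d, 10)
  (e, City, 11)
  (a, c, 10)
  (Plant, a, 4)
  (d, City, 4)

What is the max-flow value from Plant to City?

9

Augment Plant→a→c→City: bottleneck 3, flow now 3.
Augment Plant→a→d→City: bottleneck 1, flow now 4.
Augment Plant→b→d→City: bottleneck 3, flow now 7.
Augment Plant→b→e→City: bottleneck 2, flow now 9.
No augmenting path remains; maximum flow = 9.
In the residual graph, reachable from Plant: {Plant}.
Min-cut edges: Plant→a (4), Plant→b (5); capacity 4 + 5 = 9.
This cut is saturated, so no flow can exceed 9.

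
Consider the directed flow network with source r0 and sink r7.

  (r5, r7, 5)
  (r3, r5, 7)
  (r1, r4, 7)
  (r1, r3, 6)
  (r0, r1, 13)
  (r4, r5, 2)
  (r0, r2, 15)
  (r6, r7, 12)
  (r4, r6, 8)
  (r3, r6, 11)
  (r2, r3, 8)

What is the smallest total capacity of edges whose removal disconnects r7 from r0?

17

Augment r0→r1→r3→r5→r7: bottleneck 5, flow now 5.
Augment r0→r1→r3→r6→r7: bottleneck 1, flow now 6.
Augment r0→r1→r4→r6→r7: bottleneck 7, flow now 13.
Augment r0→r2→r3→r6→r7: bottleneck 4, flow now 17.
No augmenting path remains; maximum flow = 17.
By max-flow min-cut, the minimum cut capacity equals the max flow.
In the residual graph, reachable from r0: {r0, r1, r2, r3, r4, r5, r6}.
Min-cut edges: r5→r7 (5), r6→r7 (12); capacity 5 + 12 = 17.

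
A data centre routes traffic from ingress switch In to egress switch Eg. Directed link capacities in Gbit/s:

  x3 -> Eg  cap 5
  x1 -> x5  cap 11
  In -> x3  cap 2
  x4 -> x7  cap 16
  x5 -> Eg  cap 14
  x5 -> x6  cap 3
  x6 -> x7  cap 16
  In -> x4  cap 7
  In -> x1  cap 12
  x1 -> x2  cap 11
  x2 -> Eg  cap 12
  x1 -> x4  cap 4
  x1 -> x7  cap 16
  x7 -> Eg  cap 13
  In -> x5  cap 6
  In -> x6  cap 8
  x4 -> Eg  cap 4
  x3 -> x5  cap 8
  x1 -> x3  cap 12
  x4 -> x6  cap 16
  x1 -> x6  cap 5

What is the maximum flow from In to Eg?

35

Augment In→x3→Eg: bottleneck 2, flow now 2.
Augment In→x4→Eg: bottleneck 4, flow now 6.
Augment In→x5→Eg: bottleneck 6, flow now 12.
Augment In→x1→x2→Eg: bottleneck 11, flow now 23.
Augment In→x1→x3→Eg: bottleneck 1, flow now 24.
Augment In→x4→x7→Eg: bottleneck 3, flow now 27.
Augment In→x6→x7→Eg: bottleneck 8, flow now 35.
No augmenting path remains; maximum flow = 35.
In the residual graph, reachable from In: {In}.
Min-cut edges: In→x1 (12), In→x3 (2), In→x4 (7), In→x5 (6), In→x6 (8); capacity 12 + 2 + 7 + 6 + 8 = 35.
This cut is saturated, so no flow can exceed 35.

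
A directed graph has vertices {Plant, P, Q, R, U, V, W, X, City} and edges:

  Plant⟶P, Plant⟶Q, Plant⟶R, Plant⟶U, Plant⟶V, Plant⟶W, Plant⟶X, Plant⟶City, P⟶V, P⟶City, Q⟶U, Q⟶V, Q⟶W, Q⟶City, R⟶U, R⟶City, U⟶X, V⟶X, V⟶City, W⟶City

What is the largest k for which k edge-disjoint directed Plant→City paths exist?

6

Assign every edge capacity 1; by Menger, the answer equals the max flow.
Path Plant→City (+1); total 1.
Path Plant→P→City (+1); total 2.
Path Plant→Q→City (+1); total 3.
Path Plant→R→City (+1); total 4.
Path Plant→V→City (+1); total 5.
Path Plant→W→City (+1); total 6.
No residual Plant→City path; max flow = 6.
Certifying cut of size 6: {Plant→City, Plant→P, Plant→Q, Plant→R, Plant→V, Plant→W}.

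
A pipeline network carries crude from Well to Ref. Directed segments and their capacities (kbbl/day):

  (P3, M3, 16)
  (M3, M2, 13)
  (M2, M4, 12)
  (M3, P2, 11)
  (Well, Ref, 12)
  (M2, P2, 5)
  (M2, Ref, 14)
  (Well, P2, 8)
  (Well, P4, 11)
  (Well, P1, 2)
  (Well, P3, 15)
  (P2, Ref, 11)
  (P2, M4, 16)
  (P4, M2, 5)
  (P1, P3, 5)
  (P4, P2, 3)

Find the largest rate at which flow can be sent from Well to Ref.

Augment Well→Ref: bottleneck 12, flow now 12.
Augment Well→P2→Ref: bottleneck 8, flow now 20.
Augment Well→P4→M2→Ref: bottleneck 5, flow now 25.
Augment Well→P4→P2→Ref: bottleneck 3, flow now 28.
Augment Well→P3→M3→M2→Ref: bottleneck 9, flow now 37.
No augmenting path remains; maximum flow = 37.
In the residual graph, reachable from Well: {Well, P4, P1, P3, M3, M2, P2, M4}.
Min-cut edges: Well→Ref (12), M2→Ref (14), P2→Ref (11); capacity 12 + 14 + 11 = 37.
This cut is saturated, so no flow can exceed 37.

37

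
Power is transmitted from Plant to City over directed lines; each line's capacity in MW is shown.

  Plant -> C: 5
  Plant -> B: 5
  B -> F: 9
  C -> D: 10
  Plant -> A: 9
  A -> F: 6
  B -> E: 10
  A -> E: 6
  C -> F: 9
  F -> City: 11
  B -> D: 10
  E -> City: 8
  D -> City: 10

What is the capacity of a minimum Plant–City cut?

19

Augment Plant→A→E→City: bottleneck 6, flow now 6.
Augment Plant→A→F→City: bottleneck 3, flow now 9.
Augment Plant→B→D→City: bottleneck 5, flow now 14.
Augment Plant→C→D→City: bottleneck 5, flow now 19.
No augmenting path remains; maximum flow = 19.
By max-flow min-cut, the minimum cut capacity equals the max flow.
In the residual graph, reachable from Plant: {Plant}.
Min-cut edges: Plant→A (9), Plant→B (5), Plant→C (5); capacity 9 + 5 + 5 = 19.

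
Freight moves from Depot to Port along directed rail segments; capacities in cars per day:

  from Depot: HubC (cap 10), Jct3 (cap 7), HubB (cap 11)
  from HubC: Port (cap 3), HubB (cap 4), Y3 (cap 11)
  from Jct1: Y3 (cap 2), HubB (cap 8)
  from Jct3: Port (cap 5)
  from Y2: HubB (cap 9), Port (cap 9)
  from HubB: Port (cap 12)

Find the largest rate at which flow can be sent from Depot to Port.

Augment Depot→HubC→Port: bottleneck 3, flow now 3.
Augment Depot→Jct3→Port: bottleneck 5, flow now 8.
Augment Depot→HubB→Port: bottleneck 11, flow now 19.
Augment Depot→HubC→HubB→Port: bottleneck 1, flow now 20.
No augmenting path remains; maximum flow = 20.
In the residual graph, reachable from Depot: {Depot, HubC, Y3, Jct3, HubB}.
Min-cut edges: HubC→Port (3), Jct3→Port (5), HubB→Port (12); capacity 3 + 5 + 12 = 20.
This cut is saturated, so no flow can exceed 20.

20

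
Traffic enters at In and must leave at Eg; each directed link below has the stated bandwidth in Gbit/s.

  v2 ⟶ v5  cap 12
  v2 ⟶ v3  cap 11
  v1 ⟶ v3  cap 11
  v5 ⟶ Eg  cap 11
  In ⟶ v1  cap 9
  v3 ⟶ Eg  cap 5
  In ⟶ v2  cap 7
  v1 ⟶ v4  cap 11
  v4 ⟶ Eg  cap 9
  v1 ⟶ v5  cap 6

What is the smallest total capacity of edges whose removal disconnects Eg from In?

16

Augment In→v1→v3→Eg: bottleneck 5, flow now 5.
Augment In→v1→v4→Eg: bottleneck 4, flow now 9.
Augment In→v2→v5→Eg: bottleneck 7, flow now 16.
No augmenting path remains; maximum flow = 16.
By max-flow min-cut, the minimum cut capacity equals the max flow.
In the residual graph, reachable from In: {In}.
Min-cut edges: In→v1 (9), In→v2 (7); capacity 9 + 7 = 16.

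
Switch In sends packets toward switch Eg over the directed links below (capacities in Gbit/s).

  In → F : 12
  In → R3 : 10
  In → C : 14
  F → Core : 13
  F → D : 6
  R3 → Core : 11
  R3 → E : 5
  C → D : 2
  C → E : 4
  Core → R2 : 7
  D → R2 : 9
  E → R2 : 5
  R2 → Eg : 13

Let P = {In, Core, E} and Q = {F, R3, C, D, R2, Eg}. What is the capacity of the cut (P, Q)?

48

Edges leaving {In, Core, E}: In→F (12), In→R3 (10), In→C (14), Core→R2 (7), E→R2 (5).
Cut capacity = 12 + 10 + 14 + 7 + 5 = 48.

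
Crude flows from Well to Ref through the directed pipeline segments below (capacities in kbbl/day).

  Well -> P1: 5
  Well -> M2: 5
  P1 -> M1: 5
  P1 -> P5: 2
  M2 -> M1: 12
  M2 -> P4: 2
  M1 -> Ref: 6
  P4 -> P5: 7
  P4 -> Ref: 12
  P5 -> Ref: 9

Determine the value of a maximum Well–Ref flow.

Augment Well→P1→M1→Ref: bottleneck 5, flow now 5.
Augment Well→M2→M1→Ref: bottleneck 1, flow now 6.
Augment Well→M2→P4→Ref: bottleneck 2, flow now 8.
Augment Well→M2→M1→P1→P5→Ref: bottleneck 2, flow now 10. (uses reverse residual edge)
No augmenting path remains; maximum flow = 10.
In the residual graph, reachable from Well: {Well}.
Min-cut edges: Well→P1 (5), Well→M2 (5); capacity 5 + 5 = 10.
This cut is saturated, so no flow can exceed 10.

10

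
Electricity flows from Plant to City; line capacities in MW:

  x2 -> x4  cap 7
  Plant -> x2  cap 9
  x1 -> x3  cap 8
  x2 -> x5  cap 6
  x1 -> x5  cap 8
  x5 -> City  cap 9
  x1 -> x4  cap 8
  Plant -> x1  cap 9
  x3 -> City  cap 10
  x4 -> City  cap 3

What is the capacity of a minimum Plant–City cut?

18

Augment Plant→x1→x3→City: bottleneck 8, flow now 8.
Augment Plant→x1→x4→City: bottleneck 1, flow now 9.
Augment Plant→x2→x4→City: bottleneck 2, flow now 11.
Augment Plant→x2→x5→City: bottleneck 6, flow now 17.
Augment Plant→x2→x4→x1→x5→City: bottleneck 1, flow now 18. (uses reverse residual edge)
No augmenting path remains; maximum flow = 18.
By max-flow min-cut, the minimum cut capacity equals the max flow.
In the residual graph, reachable from Plant: {Plant}.
Min-cut edges: Plant→x1 (9), Plant→x2 (9); capacity 9 + 9 = 18.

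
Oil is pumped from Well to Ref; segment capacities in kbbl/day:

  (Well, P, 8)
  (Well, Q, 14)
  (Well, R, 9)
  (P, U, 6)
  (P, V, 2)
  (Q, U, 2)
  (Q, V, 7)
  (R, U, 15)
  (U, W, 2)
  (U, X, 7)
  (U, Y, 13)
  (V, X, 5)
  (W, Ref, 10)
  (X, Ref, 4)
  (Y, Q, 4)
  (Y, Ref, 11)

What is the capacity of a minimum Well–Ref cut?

Augment Well→P→U→W→Ref: bottleneck 2, flow now 2.
Augment Well→P→U→X→Ref: bottleneck 4, flow now 6.
Augment Well→Q→U→Y→Ref: bottleneck 2, flow now 8.
Augment Well→R→U→Y→Ref: bottleneck 9, flow now 17.
No augmenting path remains; maximum flow = 17.
By max-flow min-cut, the minimum cut capacity equals the max flow.
In the residual graph, reachable from Well: {Well, P, Q, R, U, V, X, Y}.
Min-cut edges: U→W (2), X→Ref (4), Y→Ref (11); capacity 2 + 4 + 11 = 17.

17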